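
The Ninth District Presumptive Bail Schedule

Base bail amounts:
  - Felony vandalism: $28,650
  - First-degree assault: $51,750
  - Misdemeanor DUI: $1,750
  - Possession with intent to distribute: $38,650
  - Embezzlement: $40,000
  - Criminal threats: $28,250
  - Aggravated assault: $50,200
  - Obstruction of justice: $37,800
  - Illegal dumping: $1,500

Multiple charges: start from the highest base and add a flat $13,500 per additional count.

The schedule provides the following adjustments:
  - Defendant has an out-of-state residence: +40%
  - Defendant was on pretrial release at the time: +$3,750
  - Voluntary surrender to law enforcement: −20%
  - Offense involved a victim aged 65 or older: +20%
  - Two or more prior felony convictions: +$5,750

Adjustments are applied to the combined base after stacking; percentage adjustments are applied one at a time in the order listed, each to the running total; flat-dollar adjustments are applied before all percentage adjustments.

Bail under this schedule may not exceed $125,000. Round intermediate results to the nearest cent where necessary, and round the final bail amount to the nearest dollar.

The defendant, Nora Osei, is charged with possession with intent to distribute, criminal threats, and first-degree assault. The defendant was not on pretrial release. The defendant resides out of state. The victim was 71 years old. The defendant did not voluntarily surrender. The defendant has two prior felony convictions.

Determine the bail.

$125,000

Base amounts from the schedule: possession with intent to distribute $38,650; criminal threats $28,250; first-degree assault $51,750.
Stacking rule: highest base plus $13,500 per additional charge. Highest is first-degree assault at $51,750; 2 additional charges → +$27,000. Combined base = $78,750.
Two or more prior felony convictions (+$5,750 flat): $78,750 + $5,750 = $84,500.
Defendant has an out-of-state residence (+40%): $84,500 × 1.4 = $118,300.
Offense involved a victim aged 65 or older (+20%): $118,300 × 1.2 = $141,960.
Result $141,960 exceeds the maximum of $125,000; bail is capped at $125,000.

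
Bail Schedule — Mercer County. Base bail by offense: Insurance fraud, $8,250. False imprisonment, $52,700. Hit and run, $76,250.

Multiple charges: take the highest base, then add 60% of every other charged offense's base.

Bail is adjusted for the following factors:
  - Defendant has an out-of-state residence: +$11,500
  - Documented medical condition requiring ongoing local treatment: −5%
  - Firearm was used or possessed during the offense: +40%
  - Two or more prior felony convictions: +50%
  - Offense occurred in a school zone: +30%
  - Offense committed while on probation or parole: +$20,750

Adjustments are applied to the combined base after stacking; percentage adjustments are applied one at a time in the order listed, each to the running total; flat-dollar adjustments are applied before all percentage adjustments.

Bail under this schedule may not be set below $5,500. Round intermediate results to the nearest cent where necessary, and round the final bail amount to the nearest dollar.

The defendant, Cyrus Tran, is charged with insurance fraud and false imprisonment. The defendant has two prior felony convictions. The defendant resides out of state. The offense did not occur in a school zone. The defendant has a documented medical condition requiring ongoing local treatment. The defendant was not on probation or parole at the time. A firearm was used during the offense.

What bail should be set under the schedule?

$137,954

Base amounts from the schedule: insurance fraud $8,250; false imprisonment $52,700.
Stacking rule: highest base plus 60% of each additional charge. Highest is false imprisonment at $52,700. Additional: $8,250 × 60% = $4,950. Combined base = $52,700 + $4,950 = $57,650.
Defendant has an out-of-state residence (+$11,500 flat): $57,650 + $11,500 = $69,150.
Documented medical condition requiring ongoing local treatment (−5%): $69,150 × 0.95 = $65,692.50.
Firearm was used or possessed during the offense (+40%): $65,692.50 × 1.4 = $91,969.50.
Two or more prior felony convictions (+50%): $91,969.50 × 1.5 = $137,954.25.
$137,954.25 is at or above the $5,500 minimum.
Rounded to the nearest dollar: $137,954.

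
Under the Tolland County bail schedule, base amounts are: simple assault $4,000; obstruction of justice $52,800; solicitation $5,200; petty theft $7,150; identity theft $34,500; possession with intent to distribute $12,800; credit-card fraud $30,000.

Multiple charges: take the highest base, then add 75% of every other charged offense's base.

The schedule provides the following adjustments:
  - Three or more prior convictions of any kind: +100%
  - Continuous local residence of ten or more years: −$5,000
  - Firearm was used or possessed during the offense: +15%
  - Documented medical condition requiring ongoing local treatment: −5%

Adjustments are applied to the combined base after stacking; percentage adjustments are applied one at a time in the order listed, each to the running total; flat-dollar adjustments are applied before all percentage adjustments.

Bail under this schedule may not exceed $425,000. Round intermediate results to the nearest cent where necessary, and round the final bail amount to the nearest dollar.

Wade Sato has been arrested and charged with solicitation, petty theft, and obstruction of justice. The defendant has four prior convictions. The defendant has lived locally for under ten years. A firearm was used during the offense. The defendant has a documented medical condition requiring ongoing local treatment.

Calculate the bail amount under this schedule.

$135,607

Base amounts from the schedule: solicitation $5,200; petty theft $7,150; obstruction of justice $52,800.
Stacking rule: highest base plus 75% of each additional charge. Highest is obstruction of justice at $52,800. Additional: $5,200 × 75% = $3,900; $7,150 × 75% = $5,362.50. Combined base = $52,800 + $9,262.50 = $62,062.50.
Three or more prior convictions of any kind (+100%): $62,062.50 × 2 = $124,125.
Firearm was used or possessed during the offense (+15%): $124,125 × 1.15 = $142,743.75.
Documented medical condition requiring ongoing local treatment (−5%): $142,743.75 × 0.95 = $135,606.56.
$135,606.56 is within the $425,000 maximum.
Rounded to the nearest dollar: $135,607.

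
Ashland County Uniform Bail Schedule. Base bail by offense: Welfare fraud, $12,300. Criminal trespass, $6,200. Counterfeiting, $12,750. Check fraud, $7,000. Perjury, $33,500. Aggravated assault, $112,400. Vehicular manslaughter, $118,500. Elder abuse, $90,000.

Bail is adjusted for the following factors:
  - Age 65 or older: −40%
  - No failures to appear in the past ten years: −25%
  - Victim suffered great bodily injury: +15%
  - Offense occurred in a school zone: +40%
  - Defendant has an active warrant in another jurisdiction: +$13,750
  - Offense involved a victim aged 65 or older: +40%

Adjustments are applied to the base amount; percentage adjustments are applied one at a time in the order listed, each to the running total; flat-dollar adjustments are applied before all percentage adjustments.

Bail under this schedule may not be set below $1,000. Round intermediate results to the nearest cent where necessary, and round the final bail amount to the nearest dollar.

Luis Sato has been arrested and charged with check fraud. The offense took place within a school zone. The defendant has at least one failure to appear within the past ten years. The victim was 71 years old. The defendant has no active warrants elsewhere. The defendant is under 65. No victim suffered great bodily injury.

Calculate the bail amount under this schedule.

Base amounts from the schedule: check fraud $7,000.
Single charge. Combined base = $7,000.
Offense occurred in a school zone (+40%): $7,000 × 1.4 = $9,800.
Offense involved a victim aged 65 or older (+40%): $9,800 × 1.4 = $13,720.
$13,720 is at or above the $1,000 minimum.

$13,720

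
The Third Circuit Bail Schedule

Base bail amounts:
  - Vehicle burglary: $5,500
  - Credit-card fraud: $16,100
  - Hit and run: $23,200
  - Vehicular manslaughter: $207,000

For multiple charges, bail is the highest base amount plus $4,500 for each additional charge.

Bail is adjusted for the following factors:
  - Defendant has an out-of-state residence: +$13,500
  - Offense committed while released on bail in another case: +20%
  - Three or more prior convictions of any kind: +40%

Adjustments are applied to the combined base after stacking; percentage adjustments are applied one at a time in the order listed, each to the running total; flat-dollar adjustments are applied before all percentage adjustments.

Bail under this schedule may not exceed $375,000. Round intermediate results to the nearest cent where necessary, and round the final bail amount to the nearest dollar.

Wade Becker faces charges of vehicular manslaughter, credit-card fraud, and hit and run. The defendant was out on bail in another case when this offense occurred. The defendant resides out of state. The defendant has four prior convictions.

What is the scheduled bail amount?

$375,000

Base amounts from the schedule: vehicular manslaughter $207,000; credit-card fraud $16,100; hit and run $23,200.
Stacking rule: highest base plus $4,500 per additional charge. Highest is vehicular manslaughter at $207,000; 2 additional charges → +$9,000. Combined base = $216,000.
Defendant has an out-of-state residence (+$13,500 flat): $216,000 + $13,500 = $229,500.
Offense committed while released on bail in another case (+20%): $229,500 × 1.2 = $275,400.
Three or more prior convictions of any kind (+40%): $275,400 × 1.4 = $385,560.
Result $385,560 exceeds the maximum of $375,000; bail is capped at $375,000.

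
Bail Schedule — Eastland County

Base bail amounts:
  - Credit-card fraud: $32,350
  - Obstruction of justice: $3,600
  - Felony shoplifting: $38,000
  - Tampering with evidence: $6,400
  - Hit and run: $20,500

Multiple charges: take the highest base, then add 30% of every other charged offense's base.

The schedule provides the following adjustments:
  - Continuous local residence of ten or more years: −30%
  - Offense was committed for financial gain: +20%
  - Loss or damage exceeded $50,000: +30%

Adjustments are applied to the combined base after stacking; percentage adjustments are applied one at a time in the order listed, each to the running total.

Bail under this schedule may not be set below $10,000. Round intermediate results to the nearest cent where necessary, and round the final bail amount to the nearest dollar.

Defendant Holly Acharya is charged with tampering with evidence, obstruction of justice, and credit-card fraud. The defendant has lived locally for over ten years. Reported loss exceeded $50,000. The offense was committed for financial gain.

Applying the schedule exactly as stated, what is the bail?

$38,602

Base amounts from the schedule: tampering with evidence $6,400; obstruction of justice $3,600; credit-card fraud $32,350.
Stacking rule: highest base plus 30% of each additional charge. Highest is credit-card fraud at $32,350. Additional: $6,400 × 30% = $1,920; $3,600 × 30% = $1,080. Combined base = $32,350 + $3,000 = $35,350.
Continuous local residence of ten or more years (−30%): $35,350 × 0.7 = $24,745.
Offense was committed for financial gain (+20%): $24,745 × 1.2 = $29,694.
Loss or damage exceeded $50,000 (+30%): $29,694 × 1.3 = $38,602.20.
$38,602.20 is at or above the $10,000 minimum.
Rounded to the nearest dollar: $38,602.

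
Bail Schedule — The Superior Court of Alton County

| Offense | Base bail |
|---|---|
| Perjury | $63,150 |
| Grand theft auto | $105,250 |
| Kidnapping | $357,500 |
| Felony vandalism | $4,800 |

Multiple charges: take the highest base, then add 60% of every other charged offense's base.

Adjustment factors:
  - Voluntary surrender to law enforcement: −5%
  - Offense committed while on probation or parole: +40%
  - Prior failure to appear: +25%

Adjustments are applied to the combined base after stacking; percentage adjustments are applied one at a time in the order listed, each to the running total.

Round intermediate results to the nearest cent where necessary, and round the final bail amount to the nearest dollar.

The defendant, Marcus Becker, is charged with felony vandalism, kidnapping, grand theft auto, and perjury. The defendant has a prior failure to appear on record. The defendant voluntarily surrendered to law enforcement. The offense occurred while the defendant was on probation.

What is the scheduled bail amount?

Base amounts from the schedule: felony vandalism $4,800; kidnapping $357,500; grand theft auto $105,250; perjury $63,150.
Stacking rule: highest base plus 60% of each additional charge. Highest is kidnapping at $357,500. Additional: $4,800 × 60% = $2,880; $105,250 × 60% = $63,150; $63,150 × 60% = $37,890. Combined base = $357,500 + $103,920 = $461,420.
Voluntary surrender to law enforcement (−5%): $461,420 × 0.95 = $438,349.
Offense committed while on probation or parole (+40%): $438,349 × 1.4 = $613,688.60.
Prior failure to appear (+25%): $613,688.60 × 1.25 = $767,110.75.
Rounded to the nearest dollar: $767,111.

$767,111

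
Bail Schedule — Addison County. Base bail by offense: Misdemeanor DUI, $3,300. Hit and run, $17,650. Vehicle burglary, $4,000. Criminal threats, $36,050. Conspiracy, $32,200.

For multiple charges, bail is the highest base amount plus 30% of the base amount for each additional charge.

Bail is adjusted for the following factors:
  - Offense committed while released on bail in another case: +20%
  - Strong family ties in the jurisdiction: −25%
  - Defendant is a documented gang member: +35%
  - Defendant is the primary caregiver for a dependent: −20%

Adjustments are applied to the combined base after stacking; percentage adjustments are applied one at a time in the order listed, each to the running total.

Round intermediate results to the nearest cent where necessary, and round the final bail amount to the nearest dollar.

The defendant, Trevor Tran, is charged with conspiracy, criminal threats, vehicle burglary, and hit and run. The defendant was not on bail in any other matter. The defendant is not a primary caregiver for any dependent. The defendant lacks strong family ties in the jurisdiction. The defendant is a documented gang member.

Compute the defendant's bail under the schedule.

$70,477

Base amounts from the schedule: conspiracy $32,200; criminal threats $36,050; vehicle burglary $4,000; hit and run $17,650.
Stacking rule: highest base plus 30% of each additional charge. Highest is criminal threats at $36,050. Additional: $32,200 × 30% = $9,660; $4,000 × 30% = $1,200; $17,650 × 30% = $5,295. Combined base = $36,050 + $16,155 = $52,205.
Defendant is a documented gang member (+35%): $52,205 × 1.35 = $70,476.75.
Rounded to the nearest dollar: $70,477.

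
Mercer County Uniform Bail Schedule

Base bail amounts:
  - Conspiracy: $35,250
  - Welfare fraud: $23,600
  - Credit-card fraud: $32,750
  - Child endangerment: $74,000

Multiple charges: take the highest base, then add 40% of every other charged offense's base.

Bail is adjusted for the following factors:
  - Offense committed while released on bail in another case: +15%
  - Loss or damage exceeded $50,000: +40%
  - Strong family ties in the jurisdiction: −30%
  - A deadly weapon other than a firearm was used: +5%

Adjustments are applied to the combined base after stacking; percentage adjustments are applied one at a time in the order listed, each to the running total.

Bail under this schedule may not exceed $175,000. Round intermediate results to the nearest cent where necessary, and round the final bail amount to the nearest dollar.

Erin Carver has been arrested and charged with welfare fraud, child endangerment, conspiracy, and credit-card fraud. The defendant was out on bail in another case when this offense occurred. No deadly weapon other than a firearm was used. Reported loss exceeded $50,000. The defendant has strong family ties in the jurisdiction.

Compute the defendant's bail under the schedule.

Base amounts from the schedule: welfare fraud $23,600; child endangerment $74,000; conspiracy $35,250; credit-card fraud $32,750.
Stacking rule: highest base plus 40% of each additional charge. Highest is child endangerment at $74,000. Additional: $23,600 × 40% = $9,440; $35,250 × 40% = $14,100; $32,750 × 40% = $13,100. Combined base = $74,000 + $36,640 = $110,640.
Offense committed while released on bail in another case (+15%): $110,640 × 1.15 = $127,236.
Loss or damage exceeded $50,000 (+40%): $127,236 × 1.4 = $178,130.40.
Strong family ties in the jurisdiction (−30%): $178,130.40 × 0.7 = $124,691.28.
$124,691.28 is within the $175,000 maximum.
Rounded to the nearest dollar: $124,691.

$124,691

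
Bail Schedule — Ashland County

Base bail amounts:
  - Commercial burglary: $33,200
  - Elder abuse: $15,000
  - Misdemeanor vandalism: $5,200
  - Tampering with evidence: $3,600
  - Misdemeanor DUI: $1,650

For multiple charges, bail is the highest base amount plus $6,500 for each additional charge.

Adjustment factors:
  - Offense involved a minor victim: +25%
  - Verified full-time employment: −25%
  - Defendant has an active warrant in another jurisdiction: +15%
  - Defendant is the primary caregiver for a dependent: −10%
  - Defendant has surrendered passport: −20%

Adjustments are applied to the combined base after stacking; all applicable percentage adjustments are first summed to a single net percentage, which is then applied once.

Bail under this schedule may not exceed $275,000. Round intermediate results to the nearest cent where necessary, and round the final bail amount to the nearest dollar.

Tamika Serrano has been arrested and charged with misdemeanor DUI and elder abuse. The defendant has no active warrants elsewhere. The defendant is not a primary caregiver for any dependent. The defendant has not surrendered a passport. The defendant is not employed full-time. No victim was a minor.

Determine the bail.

Base amounts from the schedule: misdemeanor DUI $1,650; elder abuse $15,000.
Stacking rule: highest base plus $6,500 per additional charge. Highest is elder abuse at $15,000; 1 additional charge → +$6,500. Combined base = $21,500.
No adjustment factors apply to this defendant.
$21,500 is within the $275,000 maximum.

$21,500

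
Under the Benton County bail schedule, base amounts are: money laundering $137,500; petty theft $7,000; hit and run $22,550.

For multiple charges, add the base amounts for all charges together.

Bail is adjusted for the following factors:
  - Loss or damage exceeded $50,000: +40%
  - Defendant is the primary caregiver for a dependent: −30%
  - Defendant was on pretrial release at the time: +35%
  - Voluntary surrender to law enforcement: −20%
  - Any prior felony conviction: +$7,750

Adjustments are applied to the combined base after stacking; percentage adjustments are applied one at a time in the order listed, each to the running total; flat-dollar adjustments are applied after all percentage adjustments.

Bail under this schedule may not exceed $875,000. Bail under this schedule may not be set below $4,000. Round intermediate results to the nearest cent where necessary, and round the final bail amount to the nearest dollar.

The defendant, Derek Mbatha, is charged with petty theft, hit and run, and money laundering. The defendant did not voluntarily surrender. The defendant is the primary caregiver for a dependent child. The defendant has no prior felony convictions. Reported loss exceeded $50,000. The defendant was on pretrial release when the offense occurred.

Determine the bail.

Base amounts from the schedule: petty theft $7,000; hit and run $22,550; money laundering $137,500.
Stacking rule: sum of all bases. $7,000 + $22,550 + $137,500 = $167,050.
Loss or damage exceeded $50,000 (+40%): $167,050 × 1.4 = $233,870.
Defendant is the primary caregiver for a dependent (−30%): $233,870 × 0.7 = $163,709.
Defendant was on pretrial release at the time (+35%): $163,709 × 1.35 = $221,007.15.
$221,007.15 is within the $875,000 maximum.
$221,007.15 is at or above the $4,000 minimum.
Rounded to the nearest dollar: $221,007.

$221,007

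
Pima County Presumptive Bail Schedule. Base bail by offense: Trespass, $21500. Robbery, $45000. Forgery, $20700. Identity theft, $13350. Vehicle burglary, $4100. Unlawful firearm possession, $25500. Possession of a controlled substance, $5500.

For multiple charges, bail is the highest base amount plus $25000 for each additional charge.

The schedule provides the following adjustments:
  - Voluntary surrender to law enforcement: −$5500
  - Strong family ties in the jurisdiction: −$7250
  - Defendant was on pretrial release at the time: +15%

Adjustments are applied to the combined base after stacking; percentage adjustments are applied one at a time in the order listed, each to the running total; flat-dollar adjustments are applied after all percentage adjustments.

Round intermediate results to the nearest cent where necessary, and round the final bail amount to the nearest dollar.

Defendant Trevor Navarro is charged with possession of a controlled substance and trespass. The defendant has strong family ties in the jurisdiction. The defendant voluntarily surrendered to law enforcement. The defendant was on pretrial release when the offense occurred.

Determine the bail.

Base amounts from the schedule: possession of a controlled substance $5500; trespass $21500.
Stacking rule: highest base plus $25000 per additional charge. Highest is trespass at $21500; 1 additional charge → +$25000. Combined base = $46500.
Defendant was on pretrial release at the time (+15%): $46500 × 1.15 = $53475.
Voluntary surrender to law enforcement (−$5500 flat): $53475 − $5500 = $47975.
Strong family ties in the jurisdiction (−$7250 flat): $47975 − $7250 = $40725.

$40725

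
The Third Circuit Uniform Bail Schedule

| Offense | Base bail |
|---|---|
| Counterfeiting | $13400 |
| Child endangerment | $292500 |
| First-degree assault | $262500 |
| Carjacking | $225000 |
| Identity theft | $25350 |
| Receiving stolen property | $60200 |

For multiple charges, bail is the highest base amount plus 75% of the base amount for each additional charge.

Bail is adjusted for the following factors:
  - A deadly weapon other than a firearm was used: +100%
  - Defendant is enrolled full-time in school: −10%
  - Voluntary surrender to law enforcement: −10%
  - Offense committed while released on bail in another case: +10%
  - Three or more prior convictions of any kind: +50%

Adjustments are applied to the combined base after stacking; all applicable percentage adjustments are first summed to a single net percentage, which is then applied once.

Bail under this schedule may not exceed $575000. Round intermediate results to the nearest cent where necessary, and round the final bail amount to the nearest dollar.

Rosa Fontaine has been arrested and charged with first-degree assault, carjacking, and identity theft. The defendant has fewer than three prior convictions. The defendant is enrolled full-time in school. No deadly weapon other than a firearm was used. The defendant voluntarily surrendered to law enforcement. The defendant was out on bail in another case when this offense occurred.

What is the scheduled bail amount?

Base amounts from the schedule: first-degree assault $262500; carjacking $225000; identity theft $25350.
Stacking rule: highest base plus 75% of each additional charge. Highest is first-degree assault at $262500. Additional: $225000 × 75% = $168750; $25350 × 75% = $19012.50. Combined base = $262500 + $187762.50 = $450262.50.
Net percentage adjustment: −10% −10% +10% = −10%. $450262.50 × 0.9 = $405236.25.
$405236.25 is within the $575000 maximum.
Rounded to the nearest dollar: $405236.

$405236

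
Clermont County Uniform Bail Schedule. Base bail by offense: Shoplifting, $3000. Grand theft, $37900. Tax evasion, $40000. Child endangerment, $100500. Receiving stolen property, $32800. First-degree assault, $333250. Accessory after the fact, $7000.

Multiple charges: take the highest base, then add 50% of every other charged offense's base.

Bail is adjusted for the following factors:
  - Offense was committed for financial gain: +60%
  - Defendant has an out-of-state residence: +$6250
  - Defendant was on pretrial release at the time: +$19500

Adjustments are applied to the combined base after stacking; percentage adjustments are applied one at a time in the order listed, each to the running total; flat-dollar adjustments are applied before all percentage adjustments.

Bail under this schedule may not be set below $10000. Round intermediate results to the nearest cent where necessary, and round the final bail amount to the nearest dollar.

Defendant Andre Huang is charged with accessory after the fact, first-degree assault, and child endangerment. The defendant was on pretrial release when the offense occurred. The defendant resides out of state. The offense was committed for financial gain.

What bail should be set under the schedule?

$660400

Base amounts from the schedule: accessory after the fact $7000; first-degree assault $333250; child endangerment $100500.
Stacking rule: highest base plus 50% of each additional charge. Highest is first-degree assault at $333250. Additional: $7000 × 50% = $3500; $100500 × 50% = $50250. Combined base = $333250 + $53750 = $387000.
Defendant has an out-of-state residence (+$6250 flat): $387000 + $6250 = $393250.
Defendant was on pretrial release at the time (+$19500 flat): $393250 + $19500 = $412750.
Offense was committed for financial gain (+60%): $412750 × 1.6 = $660400.
$660400 is at or above the $10000 minimum.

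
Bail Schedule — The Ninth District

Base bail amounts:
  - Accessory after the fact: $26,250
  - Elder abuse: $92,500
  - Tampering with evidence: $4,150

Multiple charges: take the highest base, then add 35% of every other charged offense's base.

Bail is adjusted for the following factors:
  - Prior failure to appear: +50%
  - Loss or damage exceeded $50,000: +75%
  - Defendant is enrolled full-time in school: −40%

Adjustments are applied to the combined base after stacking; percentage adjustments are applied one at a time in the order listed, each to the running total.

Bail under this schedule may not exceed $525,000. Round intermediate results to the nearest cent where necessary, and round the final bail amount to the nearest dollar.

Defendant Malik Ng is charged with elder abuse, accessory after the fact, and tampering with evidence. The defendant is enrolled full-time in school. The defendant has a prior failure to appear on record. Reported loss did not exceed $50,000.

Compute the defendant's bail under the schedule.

$92,826

Base amounts from the schedule: elder abuse $92,500; accessory after the fact $26,250; tampering with evidence $4,150.
Stacking rule: highest base plus 35% of each additional charge. Highest is elder abuse at $92,500. Additional: $26,250 × 35% = $9,187.50; $4,150 × 35% = $1,452.50. Combined base = $92,500 + $10,640 = $103,140.
Prior failure to appear (+50%): $103,140 × 1.5 = $154,710.
Defendant is enrolled full-time in school (−40%): $154,710 × 0.6 = $92,826.
$92,826 is within the $525,000 maximum.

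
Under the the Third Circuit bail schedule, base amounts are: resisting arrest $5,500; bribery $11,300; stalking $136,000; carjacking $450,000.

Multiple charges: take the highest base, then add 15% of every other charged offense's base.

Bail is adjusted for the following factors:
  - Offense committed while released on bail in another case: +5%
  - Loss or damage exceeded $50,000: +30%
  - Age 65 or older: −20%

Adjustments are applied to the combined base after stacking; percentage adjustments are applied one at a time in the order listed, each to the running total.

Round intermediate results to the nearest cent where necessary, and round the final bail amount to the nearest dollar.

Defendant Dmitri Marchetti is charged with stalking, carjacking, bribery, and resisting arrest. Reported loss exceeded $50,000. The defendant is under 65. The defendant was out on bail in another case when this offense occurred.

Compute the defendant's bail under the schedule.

Base amounts from the schedule: stalking $136,000; carjacking $450,000; bribery $11,300; resisting arrest $5,500.
Stacking rule: highest base plus 15% of each additional charge. Highest is carjacking at $450,000. Additional: $136,000 × 15% = $20,400; $11,300 × 15% = $1,695; $5,500 × 15% = $825. Combined base = $450,000 + $22,920 = $472,920.
Offense committed while released on bail in another case (+5%): $472,920 × 1.05 = $496,566.
Loss or damage exceeded $50,000 (+30%): $496,566 × 1.3 = $645,535.80.
Rounded to the nearest dollar: $645,536.

$645,536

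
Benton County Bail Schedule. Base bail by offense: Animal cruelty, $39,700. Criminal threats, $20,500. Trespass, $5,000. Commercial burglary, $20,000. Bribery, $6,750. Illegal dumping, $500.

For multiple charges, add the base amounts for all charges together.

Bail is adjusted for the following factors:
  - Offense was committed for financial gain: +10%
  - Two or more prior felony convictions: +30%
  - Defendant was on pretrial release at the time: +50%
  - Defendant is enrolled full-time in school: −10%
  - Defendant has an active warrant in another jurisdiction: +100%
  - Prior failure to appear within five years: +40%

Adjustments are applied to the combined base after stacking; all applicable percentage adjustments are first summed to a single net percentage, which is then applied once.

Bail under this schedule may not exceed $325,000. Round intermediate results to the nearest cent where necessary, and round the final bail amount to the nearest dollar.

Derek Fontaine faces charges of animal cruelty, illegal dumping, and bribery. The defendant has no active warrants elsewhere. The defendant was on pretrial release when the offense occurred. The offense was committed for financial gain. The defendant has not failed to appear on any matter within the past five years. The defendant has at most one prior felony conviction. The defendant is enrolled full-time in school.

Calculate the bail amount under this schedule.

$70,425

Base amounts from the schedule: animal cruelty $39,700; illegal dumping $500; bribery $6,750.
Stacking rule: sum of all bases. $39,700 + $500 + $6,750 = $46,950.
Net percentage adjustment: +10% +50% −10% = +50%. $46,950 × 1.5 = $70,425.
$70,425 is within the $325,000 maximum.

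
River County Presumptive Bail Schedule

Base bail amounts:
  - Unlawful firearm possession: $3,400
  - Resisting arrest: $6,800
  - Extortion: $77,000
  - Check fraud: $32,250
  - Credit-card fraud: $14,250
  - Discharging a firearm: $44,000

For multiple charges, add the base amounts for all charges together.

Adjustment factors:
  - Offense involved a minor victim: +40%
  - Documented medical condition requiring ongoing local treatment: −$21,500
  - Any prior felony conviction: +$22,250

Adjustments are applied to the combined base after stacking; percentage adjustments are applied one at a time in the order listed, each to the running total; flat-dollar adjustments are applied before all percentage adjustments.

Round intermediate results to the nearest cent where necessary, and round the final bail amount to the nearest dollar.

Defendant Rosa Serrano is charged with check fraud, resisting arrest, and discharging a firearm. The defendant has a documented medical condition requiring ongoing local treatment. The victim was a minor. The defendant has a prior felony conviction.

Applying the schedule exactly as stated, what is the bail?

Base amounts from the schedule: check fraud $32,250; resisting arrest $6,800; discharging a firearm $44,000.
Stacking rule: sum of all bases. $32,250 + $6,800 + $44,000 = $83,050.
Documented medical condition requiring ongoing local treatment (−$21,500 flat): $83,050 − $21,500 = $61,550.
Any prior felony conviction (+$22,250 flat): $61,550 + $22,250 = $83,800.
Offense involved a minor victim (+40%): $83,800 × 1.4 = $117,320.

$117,320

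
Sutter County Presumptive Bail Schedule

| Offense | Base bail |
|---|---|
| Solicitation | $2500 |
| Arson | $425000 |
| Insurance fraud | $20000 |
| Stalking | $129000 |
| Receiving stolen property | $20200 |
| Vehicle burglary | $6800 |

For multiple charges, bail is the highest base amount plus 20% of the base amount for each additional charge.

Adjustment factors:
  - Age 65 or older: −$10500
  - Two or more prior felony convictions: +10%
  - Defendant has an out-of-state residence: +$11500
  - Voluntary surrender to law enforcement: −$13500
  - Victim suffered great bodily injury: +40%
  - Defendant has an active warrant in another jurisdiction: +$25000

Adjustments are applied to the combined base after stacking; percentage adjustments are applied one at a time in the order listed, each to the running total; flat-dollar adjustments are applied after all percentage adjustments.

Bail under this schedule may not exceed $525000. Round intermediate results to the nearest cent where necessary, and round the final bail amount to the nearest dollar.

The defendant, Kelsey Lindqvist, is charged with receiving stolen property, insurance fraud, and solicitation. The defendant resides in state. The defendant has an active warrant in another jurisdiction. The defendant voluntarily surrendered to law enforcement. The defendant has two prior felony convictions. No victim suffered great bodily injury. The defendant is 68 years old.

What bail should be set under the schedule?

$28170

Base amounts from the schedule: receiving stolen property $20200; insurance fraud $20000; solicitation $2500.
Stacking rule: highest base plus 20% of each additional charge. Highest is receiving stolen property at $20200. Additional: $20000 × 20% = $4000; $2500 × 20% = $500. Combined base = $20200 + $4500 = $24700.
Two or more prior felony convictions (+10%): $24700 × 1.1 = $27170.
Age 65 or older (−$10500 flat): $27170 − $10500 = $16670.
Voluntary surrender to law enforcement (−$13500 flat): $16670 − $13500 = $3170.
Defendant has an active warrant in another jurisdiction (+$25000 flat): $3170 + $25000 = $28170.
$28170 is within the $525000 maximum.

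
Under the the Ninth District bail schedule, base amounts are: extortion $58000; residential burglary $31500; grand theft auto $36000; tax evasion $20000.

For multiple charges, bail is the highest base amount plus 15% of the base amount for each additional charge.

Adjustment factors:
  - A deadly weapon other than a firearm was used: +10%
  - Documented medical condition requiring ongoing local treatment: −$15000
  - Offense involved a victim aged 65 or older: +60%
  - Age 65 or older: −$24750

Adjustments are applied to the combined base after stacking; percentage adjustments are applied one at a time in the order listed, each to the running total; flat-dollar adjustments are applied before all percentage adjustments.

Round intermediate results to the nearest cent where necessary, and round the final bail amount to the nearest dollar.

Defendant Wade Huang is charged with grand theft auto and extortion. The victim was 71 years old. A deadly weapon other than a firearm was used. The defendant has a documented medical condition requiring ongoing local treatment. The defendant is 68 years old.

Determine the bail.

Base amounts from the schedule: grand theft auto $36000; extortion $58000.
Stacking rule: highest base plus 15% of each additional charge. Highest is extortion at $58000. Additional: $36000 × 15% = $5400. Combined base = $58000 + $5400 = $63400.
Documented medical condition requiring ongoing local treatment (−$15000 flat): $63400 − $15000 = $48400.
Age 65 or older (−$24750 flat): $48400 − $24750 = $23650.
A deadly weapon other than a firearm was used (+10%): $23650 × 1.1 = $26015.
Offense involved a victim aged 65 or older (+60%): $26015 × 1.6 = $41624.

$41624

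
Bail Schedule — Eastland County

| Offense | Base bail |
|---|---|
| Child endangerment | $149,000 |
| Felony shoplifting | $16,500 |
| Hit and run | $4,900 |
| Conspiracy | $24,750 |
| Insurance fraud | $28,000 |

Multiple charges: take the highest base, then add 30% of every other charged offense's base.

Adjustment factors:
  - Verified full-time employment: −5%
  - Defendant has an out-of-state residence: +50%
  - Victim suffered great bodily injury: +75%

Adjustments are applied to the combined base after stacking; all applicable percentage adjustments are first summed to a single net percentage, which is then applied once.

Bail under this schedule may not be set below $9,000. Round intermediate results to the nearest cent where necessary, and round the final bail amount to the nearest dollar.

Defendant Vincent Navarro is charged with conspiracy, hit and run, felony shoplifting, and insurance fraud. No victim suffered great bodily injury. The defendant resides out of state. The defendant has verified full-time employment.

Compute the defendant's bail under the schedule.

$60,675

Base amounts from the schedule: conspiracy $24,750; hit and run $4,900; felony shoplifting $16,500; insurance fraud $28,000.
Stacking rule: highest base plus 30% of each additional charge. Highest is insurance fraud at $28,000. Additional: $24,750 × 30% = $7,425; $4,900 × 30% = $1,470; $16,500 × 30% = $4,950. Combined base = $28,000 + $13,845 = $41,845.
Net percentage adjustment: −5% +50% = +45%. $41,845 × 1.45 = $60,675.25.
$60,675.25 is at or above the $9,000 minimum.
Rounded to the nearest dollar: $60,675.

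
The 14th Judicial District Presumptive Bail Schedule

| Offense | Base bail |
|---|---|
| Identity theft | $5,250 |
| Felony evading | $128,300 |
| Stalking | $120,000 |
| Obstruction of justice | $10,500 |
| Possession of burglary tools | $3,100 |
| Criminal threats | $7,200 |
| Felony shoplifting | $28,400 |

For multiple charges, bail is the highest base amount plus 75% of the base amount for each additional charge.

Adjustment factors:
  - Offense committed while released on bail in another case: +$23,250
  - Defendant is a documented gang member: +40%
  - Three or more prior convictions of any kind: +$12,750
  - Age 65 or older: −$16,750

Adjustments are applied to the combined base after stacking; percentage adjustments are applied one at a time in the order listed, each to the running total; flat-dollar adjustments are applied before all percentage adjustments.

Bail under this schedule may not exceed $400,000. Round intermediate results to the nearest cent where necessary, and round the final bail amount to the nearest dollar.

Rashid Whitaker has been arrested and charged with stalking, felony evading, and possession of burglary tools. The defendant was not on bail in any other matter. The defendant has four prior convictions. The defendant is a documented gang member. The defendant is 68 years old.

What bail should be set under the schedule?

$303,275

Base amounts from the schedule: stalking $120,000; felony evading $128,300; possession of burglary tools $3,100.
Stacking rule: highest base plus 75% of each additional charge. Highest is felony evading at $128,300. Additional: $120,000 × 75% = $90,000; $3,100 × 75% = $2,325. Combined base = $128,300 + $92,325 = $220,625.
Three or more prior convictions of any kind (+$12,750 flat): $220,625 + $12,750 = $233,375.
Age 65 or older (−$16,750 flat): $233,375 − $16,750 = $216,625.
Defendant is a documented gang member (+40%): $216,625 × 1.4 = $303,275.
$303,275 is within the $400,000 maximum.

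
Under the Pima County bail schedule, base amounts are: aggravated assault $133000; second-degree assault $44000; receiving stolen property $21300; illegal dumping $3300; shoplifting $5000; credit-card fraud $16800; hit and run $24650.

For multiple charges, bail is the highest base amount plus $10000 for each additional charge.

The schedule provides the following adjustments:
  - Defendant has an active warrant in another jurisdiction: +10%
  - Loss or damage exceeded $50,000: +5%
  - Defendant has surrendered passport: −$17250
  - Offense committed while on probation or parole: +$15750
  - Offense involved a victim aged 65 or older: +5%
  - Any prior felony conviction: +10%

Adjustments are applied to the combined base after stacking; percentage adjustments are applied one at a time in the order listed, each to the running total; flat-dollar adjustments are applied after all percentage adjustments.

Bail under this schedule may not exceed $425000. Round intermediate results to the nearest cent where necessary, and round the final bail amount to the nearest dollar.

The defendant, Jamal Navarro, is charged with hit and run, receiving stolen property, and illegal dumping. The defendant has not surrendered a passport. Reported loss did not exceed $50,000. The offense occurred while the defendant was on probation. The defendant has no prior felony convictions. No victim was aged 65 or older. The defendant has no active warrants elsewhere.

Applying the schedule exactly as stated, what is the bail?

$60400

Base amounts from the schedule: hit and run $24650; receiving stolen property $21300; illegal dumping $3300.
Stacking rule: highest base plus $10000 per additional charge. Highest is hit and run at $24650; 2 additional charges → +$20000. Combined base = $44650.
Offense committed while on probation or parole (+$15750 flat): $44650 + $15750 = $60400.
$60400 is within the $425000 maximum.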